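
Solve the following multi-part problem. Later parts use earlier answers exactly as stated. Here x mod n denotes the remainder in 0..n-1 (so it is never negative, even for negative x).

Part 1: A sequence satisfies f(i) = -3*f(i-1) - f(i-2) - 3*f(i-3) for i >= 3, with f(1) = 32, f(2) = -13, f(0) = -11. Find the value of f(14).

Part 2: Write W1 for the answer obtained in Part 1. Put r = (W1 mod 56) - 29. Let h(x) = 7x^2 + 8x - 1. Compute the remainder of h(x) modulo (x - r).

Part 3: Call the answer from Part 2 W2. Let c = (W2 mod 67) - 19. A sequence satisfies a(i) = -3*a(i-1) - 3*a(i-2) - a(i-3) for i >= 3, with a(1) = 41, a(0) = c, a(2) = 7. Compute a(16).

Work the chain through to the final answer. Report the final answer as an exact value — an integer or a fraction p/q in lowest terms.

Part 1: f(3) = -3*(-13) - 1*(32) - 3*(-11) = 40; iterating: f(3)=40, f(4)=-203, f(5)=608, f(6)=-1741, f(7)=5224, f(8)=-15755, f(9)=47264, f(10)=-141709, f(11)=425128, f(12)=-1275467, f(13)=3826400, f(14)=-11479117; answer -11479117
Part 2: W1 = -11479117; r = 14; remainder = value at the root: 7*(14)^2 + 8*(14)^1 - 1 = (1372) + (112) + (-1) = 1483; answer 1483
Part 3: W2 = 1483; c = -10; a(3) = -3*(7) - 3*(41) - 1*(-10) = -134; iterating: a(3)=-134, a(4)=340, a(5)=-625, a(6)=989, a(7)=-1432, a(8)=1954, a(9)=-2555, a(10)=3235, a(11)=-3994, a(12)=4832, a(13)=-5749, a(14)=6745, a(15)=-7820, a(16)=8974; answer 8974

8974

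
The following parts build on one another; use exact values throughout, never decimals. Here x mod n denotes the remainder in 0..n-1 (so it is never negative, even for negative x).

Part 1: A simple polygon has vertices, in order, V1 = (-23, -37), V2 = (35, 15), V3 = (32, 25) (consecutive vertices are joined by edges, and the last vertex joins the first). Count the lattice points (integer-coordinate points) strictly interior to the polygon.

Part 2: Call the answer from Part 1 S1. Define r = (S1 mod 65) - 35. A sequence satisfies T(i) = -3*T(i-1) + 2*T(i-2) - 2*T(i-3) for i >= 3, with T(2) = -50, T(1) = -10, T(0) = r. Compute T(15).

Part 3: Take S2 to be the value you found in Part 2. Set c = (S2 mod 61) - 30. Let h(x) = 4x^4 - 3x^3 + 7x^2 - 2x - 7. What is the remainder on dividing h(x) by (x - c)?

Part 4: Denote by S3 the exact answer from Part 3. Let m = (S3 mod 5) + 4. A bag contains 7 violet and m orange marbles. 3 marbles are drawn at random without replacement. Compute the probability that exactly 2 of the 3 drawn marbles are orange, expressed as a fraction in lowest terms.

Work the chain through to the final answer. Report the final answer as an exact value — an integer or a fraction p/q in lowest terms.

Part 1: cross terms: (-23*15 - 35*-37)=950, (35*25 - 32*15)=395, (32*-37 - -23*25)=-609; twice the area = |736| = 736; area = 368; boundary points = 2 + 1 + 1 = 4; strictly interior points = area - boundary/2 + 1 = 367; answer 367
Part 2: S1 = 367; r = 7; T(3) = -3*(-50) + 2*(-10) - 2*(7) = 116; iterating: T(3)=116, T(4)=-428, T(5)=1616, T(6)=-5936, T(7)=21896, T(8)=-80792, T(9)=298040, T(10)=-1099496, T(11)=4056152, T(12)=-14963528, T(13)=55201880, T(14)=-203645000, T(15)=751265816; answer 751265816
Part 3: S2 = 751265816; c = -27; remainder = value at the root: 4*(-27)^4 - 3*(-27)^3 + 7*(-27)^2 - 2*(-27)^1 - 7 = (2125764) + (59049) + (5103) + (54) + (-7) = 2189963; answer 2189963
Part 4: S3 = 2189963; m = 7; total draws C(14,3) = 364; favorable C(7,2)*C(7,1) = 147; P = 21/52; answer 21/52

21/52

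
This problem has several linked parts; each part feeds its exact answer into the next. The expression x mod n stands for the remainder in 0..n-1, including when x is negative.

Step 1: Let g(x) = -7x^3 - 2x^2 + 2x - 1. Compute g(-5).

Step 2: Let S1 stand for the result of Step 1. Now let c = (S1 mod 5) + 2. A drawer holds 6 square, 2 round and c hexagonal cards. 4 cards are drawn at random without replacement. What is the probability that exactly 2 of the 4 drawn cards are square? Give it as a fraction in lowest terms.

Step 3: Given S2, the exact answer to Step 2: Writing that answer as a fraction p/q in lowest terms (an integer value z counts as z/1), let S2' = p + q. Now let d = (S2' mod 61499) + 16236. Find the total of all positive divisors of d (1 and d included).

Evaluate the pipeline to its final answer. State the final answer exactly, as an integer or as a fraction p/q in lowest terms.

Step 1: -7*(-5)^3 - 2*(-5)^2 + 2*(-5)^1 - 1 = (875) + (-50) + (-10) + (-1) = 814; answer 814
Step 2: S1 = 814; c = 6; total draws C(14,4) = 1001; favorable C(6,2)*C(8,2) = 420; P = 60/143; answer 60/143
Step 3: S2 = 60/143; threaded value p + q = 203; d = 16439; 16439 = 17 * 967; sigma = (1 + 17) * (1 + 967) = 18 * 968 = 17424; answer 17424

17424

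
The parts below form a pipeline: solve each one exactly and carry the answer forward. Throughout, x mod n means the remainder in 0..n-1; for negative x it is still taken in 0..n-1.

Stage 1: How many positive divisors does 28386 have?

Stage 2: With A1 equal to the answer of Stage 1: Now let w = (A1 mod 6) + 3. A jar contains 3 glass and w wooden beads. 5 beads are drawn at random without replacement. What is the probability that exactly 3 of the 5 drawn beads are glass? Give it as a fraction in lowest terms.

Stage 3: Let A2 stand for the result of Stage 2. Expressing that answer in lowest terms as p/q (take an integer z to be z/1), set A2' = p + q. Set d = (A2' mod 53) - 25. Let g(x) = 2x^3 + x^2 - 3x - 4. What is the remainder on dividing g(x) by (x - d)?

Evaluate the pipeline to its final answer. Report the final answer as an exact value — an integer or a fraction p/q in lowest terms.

-20750

Stage 1: 28386 = 2 * 3^2 * 19 * 83; number of divisors = (1+1) * (2+1) * (1+1) * (1+1) = 24; answer 24
Stage 2: A1 = 24; w = 3; total draws C(6,5) = 6; favorable C(3,3)*C(3,2) = 3; P = 1/2; answer 1/2
Stage 3: A2 = 1/2; threaded value p + q = 3; d = -22; remainder = value at the root: 2*(-22)^3 + 1*(-22)^2 - 3*(-22)^1 - 4 = (-21296) + (484) + (66) + (-4) = -20750; answer -20750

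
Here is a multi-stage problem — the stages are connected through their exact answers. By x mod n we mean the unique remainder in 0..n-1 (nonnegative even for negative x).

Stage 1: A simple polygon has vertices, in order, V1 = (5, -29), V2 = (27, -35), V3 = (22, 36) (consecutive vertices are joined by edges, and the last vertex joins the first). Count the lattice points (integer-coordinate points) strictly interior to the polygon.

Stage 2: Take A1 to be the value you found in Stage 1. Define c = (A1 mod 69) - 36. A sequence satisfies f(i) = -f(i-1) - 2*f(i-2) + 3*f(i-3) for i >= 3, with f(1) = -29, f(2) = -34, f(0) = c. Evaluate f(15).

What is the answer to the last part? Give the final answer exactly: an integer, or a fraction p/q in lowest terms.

Stage 1: cross terms: (5*-35 - 27*-29)=608, (27*36 - 22*-35)=1742, (22*-29 - 5*36)=-818; twice the area = |1532| = 1532; area = 766; boundary points = 2 + 1 + 1 = 4; strictly interior points = area - boundary/2 + 1 = 765; answer 765
Stage 2: A1 = 765; c = -30; f(3) = -1*(-34) - 2*(-29) + 3*(-30) = 2; iterating: f(3)=2, f(4)=-21, f(5)=-85, f(6)=133, f(7)=-26, f(8)=-495, f(9)=946, f(10)=-34, f(11)=-3343, f(12)=6249, f(13)=335, f(14)=-22862, f(15)=40939; answer 40939

40939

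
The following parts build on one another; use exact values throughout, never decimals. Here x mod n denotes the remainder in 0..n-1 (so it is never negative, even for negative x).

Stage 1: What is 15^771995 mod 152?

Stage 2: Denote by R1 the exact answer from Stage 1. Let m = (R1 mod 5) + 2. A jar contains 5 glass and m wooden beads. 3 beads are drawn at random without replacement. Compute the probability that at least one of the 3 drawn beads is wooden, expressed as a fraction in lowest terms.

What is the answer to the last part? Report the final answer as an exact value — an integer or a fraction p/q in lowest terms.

31/33

Stage 1: squarings mod 152: 15^1=15, 15^2=73, 15^4=9, 15^8=81, 15^16=25, 15^32=17, 15^64=137, 15^128=73, 15^256=9, 15^512=81, 15^1024=25, 15^2048=17, 15^4096=137, 15^8192=73, 15^16384=9, 15^32768=81, 15^65536=25, 15^131072=17, 15^262144=137, 15^524288=73; 15^771995 = 15^1 * 15^2 * 15^8 * 15^16 * 15^128 * 15^256 * 15^512 * 15^1024 * 15^16384 * 15^32768 * 15^65536 * 15^131072 * 15^524288 = 79 (mod 152); answer 79
Stage 2: R1 = 79; m = 6; total draws C(11,3) = 165; complement C(5,3) = 10; favorable 165 - 10 = 155; P = 31/33; answer 31/33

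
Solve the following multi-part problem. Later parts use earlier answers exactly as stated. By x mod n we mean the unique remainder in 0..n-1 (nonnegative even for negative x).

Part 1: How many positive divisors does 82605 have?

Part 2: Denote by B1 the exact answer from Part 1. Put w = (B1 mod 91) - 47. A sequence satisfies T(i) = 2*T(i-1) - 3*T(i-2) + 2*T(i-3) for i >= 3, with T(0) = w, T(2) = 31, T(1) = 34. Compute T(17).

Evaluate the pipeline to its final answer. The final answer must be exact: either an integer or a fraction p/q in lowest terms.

Part 1: 82605 = 3 * 5 * 5507; number of divisors = (1+1) * (1+1) * (1+1) = 8; answer 8
Part 2: B1 = 8; w = -39; T(3) = 2*(31) - 3*(34) + 2*(-39) = -118; iterating: T(3)=-118, T(4)=-261, T(5)=-106, T(6)=335, T(7)=466, T(8)=-285, T(9)=-1298, T(10)=-809, T(11)=1706, T(12)=3243, T(13)=-250, T(14)=-6817, T(15)=-6398, T(16)=7155, T(17)=19870; answer 19870

19870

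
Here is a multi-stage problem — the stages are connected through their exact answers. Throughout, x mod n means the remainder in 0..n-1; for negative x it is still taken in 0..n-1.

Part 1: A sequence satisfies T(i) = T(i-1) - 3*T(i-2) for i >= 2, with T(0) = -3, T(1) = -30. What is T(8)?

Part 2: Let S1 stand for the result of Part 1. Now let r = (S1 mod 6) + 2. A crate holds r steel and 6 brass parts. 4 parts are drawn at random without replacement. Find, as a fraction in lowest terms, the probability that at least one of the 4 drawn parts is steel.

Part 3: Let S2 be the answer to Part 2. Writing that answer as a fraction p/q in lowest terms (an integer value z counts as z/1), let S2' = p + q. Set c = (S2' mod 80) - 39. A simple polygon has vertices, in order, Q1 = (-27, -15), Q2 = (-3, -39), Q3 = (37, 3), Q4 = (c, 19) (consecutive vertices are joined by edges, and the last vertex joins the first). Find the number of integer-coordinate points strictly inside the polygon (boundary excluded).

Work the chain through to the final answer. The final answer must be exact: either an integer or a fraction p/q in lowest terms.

Part 1: T(2) = 1*(-30) - 3*(-3) = -21; iterating: T(2)=-21, T(3)=69, T(4)=132, T(5)=-75, T(6)=-471, T(7)=-246, T(8)=1167; answer 1167
Part 2: S1 = 1167; r = 5; total draws C(11,4) = 330; complement C(6,4) = 15; favorable 330 - 15 = 315; P = 21/22; answer 21/22
Part 3: S2 = 21/22; threaded value p + q = 43; c = 4; cross terms: (-27*-39 - -3*-15)=1008, (-3*3 - 37*-39)=1434, (37*19 - 4*3)=691, (4*-15 - -27*19)=453; twice the area = |3586| = 3586; area = 1793; boundary points = 24 + 2 + 1 + 1 = 28; strictly interior points = area - boundary/2 + 1 = 1780; answer 1780

1780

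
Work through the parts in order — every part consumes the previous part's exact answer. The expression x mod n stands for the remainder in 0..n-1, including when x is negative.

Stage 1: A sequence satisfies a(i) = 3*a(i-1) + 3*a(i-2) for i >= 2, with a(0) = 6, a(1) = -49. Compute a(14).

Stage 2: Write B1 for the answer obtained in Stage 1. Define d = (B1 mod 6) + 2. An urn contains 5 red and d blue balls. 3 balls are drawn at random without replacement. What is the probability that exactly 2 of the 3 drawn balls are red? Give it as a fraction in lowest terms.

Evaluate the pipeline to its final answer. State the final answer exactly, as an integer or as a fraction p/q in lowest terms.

Stage 1: a(2) = 3*(-49) + 3*(6) = -129; iterating: a(2)=-129, a(3)=-534, a(4)=-1989, a(5)=-7569, a(6)=-28674, a(7)=-108729, a(8)=-412209, a(9)=-1562814, a(10)=-5925069, a(11)=-22463649, a(12)=-85166154, a(13)=-322889409, a(14)=-1224166689; answer -1224166689
Stage 2: B1 = -1224166689; d = 5; total draws C(10,3) = 120; favorable C(5,2)*C(5,1) = 50; P = 5/12; answer 5/12

5/12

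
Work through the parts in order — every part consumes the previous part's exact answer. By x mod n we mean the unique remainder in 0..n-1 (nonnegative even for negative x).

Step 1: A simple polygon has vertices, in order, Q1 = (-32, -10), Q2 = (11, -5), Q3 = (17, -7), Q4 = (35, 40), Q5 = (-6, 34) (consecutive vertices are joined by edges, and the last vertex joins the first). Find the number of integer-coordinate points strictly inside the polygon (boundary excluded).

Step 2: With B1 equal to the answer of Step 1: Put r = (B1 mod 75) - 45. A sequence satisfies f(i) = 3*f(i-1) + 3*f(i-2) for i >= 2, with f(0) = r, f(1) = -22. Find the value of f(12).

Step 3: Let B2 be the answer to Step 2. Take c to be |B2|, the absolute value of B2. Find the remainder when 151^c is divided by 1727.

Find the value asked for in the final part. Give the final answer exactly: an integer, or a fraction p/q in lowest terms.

1252

Step 1: cross terms: (-32*-5 - 11*-10)=270, (11*-7 - 17*-5)=8, (17*40 - 35*-7)=925, (35*34 - -6*40)=1430, (-6*-10 - -32*34)=1148; twice the area = |3781| = 3781; area = 3781/2; boundary points = 1 + 2 + 1 + 1 + 2 = 7; strictly interior points = area - boundary/2 + 1 = 1888; answer 1888
Step 2: B1 = 1888; r = -32; f(2) = 3*(-22) + 3*(-32) = -162; iterating: f(2)=-162, f(3)=-552, f(4)=-2142, f(5)=-8082, f(6)=-30672, f(7)=-116262, f(8)=-440802, f(9)=-1671192, f(10)=-6335982, f(11)=-24021522, f(12)=-91072512; answer -91072512
Step 3: B2 = -91072512; c = 91072512; squarings mod 1727: 151^1=151, 151^2=350, 151^4=1610, 151^8=1600, 151^16=586, 151^32=1450, 151^64=741, 151^128=1622, 151^256=663, 151^512=911, 151^1024=961, 151^2048=1303, 151^4096=168, 151^8192=592, 151^16384=1610, 151^32768=1600, 151^65536=586, 151^131072=1450, 151^262144=741, 151^524288=1622, 151^1048576=663, 151^2097152=911, 151^4194304=961, 151^8388608=1303, 151^16777216=168, 151^33554432=592, 151^67108864=1610; 151^91072512 = 151^2048 * 151^8192 * 151^32768 * 151^65536 * 151^262144 * 151^524288 * 151^2097152 * 151^4194304 * 151^16777216 * 151^67108864 = 1252 (mod 1727); answer 1252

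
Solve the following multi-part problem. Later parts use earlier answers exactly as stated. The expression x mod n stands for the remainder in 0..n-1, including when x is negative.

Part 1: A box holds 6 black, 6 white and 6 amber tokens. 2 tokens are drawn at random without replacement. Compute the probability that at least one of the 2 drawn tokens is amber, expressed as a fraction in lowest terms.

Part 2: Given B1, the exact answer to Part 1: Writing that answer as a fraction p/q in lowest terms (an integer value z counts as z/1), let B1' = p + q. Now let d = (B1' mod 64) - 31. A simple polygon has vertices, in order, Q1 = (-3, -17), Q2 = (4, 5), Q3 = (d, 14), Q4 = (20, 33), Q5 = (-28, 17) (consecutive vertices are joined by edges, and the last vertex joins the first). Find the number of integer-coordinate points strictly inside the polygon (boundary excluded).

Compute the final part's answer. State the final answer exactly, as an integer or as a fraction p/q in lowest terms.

591

Part 1: total draws C(18,2) = 153; complement C(12,2) = 66; favorable 153 - 66 = 87; P = 29/51; answer 29/51
Part 2: B1 = 29/51; threaded value p + q = 80; d = -15; cross terms: (-3*5 - 4*-17)=53, (4*14 - -15*5)=131, (-15*33 - 20*14)=-775, (20*17 - -28*33)=1264, (-28*-17 - -3*17)=527; twice the area = |1200| = 1200; area = 600; boundary points = 1 + 1 + 1 + 16 + 1 = 20; strictly interior points = area - boundary/2 + 1 = 591; answer 591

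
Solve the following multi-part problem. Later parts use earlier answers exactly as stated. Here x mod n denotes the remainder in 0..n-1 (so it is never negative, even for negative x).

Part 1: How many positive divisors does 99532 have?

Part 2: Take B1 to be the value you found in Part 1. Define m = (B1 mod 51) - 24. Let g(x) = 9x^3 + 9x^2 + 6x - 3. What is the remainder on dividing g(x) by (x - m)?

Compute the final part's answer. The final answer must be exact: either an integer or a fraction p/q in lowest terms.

-14331

Part 1: 99532 = 2^2 * 149 * 167; number of divisors = (2+1) * (1+1) * (1+1) = 12; answer 12
Part 2: B1 = 12; m = -12; remainder = value at the root: 9*(-12)^3 + 9*(-12)^2 + 6*(-12)^1 - 3 = (-15552) + (1296) + (-72) + (-3) = -14331; answer -14331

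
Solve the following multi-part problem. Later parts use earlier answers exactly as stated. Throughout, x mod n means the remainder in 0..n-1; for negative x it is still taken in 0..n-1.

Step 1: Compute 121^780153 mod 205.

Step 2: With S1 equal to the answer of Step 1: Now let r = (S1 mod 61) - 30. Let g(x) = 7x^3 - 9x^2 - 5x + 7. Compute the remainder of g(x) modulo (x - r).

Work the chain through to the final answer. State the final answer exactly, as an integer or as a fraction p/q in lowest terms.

-68684

Step 1: squarings mod 205: 121^1=121, 121^2=86, 121^4=16, 121^8=51, 121^16=141, 121^32=201, 121^64=16, 121^128=51, 121^256=141, 121^512=201, 121^1024=16, 121^2048=51, 121^4096=141, 121^8192=201, 121^16384=16, 121^32768=51, 121^65536=141, 121^131072=201, 121^262144=16, 121^524288=51; 121^780153 = 121^1 * 121^8 * 121^16 * 121^32 * 121^64 * 121^256 * 121^512 * 121^1024 * 121^8192 * 121^16384 * 121^32768 * 121^65536 * 121^131072 * 121^524288 = 131 (mod 205); answer 131
Step 2: S1 = 131; r = -21; remainder = value at the root: 7*(-21)^3 - 9*(-21)^2 - 5*(-21)^1 + 7 = (-64827) + (-3969) + (105) + (7) = -68684; answer -68684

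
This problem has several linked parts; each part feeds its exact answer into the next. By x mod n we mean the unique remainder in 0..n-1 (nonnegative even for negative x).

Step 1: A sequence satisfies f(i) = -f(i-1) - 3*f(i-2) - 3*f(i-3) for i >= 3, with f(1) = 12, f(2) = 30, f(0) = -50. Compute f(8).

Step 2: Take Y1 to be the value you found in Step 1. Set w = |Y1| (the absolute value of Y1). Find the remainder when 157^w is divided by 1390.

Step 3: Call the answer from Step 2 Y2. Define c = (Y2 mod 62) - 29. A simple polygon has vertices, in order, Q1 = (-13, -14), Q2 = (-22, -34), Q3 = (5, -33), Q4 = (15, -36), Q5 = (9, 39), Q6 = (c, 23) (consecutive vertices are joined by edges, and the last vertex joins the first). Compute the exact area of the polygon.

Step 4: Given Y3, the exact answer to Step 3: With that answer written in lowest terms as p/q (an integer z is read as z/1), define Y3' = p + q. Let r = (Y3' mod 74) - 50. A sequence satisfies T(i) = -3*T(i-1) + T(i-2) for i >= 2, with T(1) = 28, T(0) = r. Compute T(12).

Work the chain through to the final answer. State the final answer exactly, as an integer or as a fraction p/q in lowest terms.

Step 1: f(3) = -1*(30) - 3*(12) - 3*(-50) = 84; iterating: f(3)=84, f(4)=-210, f(5)=-132, f(6)=510, f(7)=516, f(8)=-1650; answer -1650
Step 2: Y1 = -1650; w = 1650; squarings mod 1390: 157^1=157, 157^2=1019, 157^4=31, 157^8=961, 157^16=561, 157^32=581, 157^64=1181, 157^128=591, 157^256=391, 157^512=1371, 157^1024=361; 157^1650 = 157^2 * 157^16 * 157^32 * 157^64 * 157^512 * 157^1024 = 529 (mod 1390); answer 529
Step 3: Y2 = 529; c = 4; cross terms: (-13*-34 - -22*-14)=134, (-22*-33 - 5*-34)=896, (5*-36 - 15*-33)=315, (15*39 - 9*-36)=909, (9*23 - 4*39)=51, (4*-14 - -13*23)=243; twice the area = |2548| = 2548; area = 1274; answer 1274
Step 4: Y3 = 1274; threaded value p + q = 1275; r = -33; T(2) = -3*(28) + 1*(-33) = -117; iterating: T(2)=-117, T(3)=379, T(4)=-1254, T(5)=4141, T(6)=-13677, T(7)=45172, T(8)=-149193, T(9)=492751, T(10)=-1627446, T(11)=5375089, T(12)=-17752713; answer -17752713

-17752713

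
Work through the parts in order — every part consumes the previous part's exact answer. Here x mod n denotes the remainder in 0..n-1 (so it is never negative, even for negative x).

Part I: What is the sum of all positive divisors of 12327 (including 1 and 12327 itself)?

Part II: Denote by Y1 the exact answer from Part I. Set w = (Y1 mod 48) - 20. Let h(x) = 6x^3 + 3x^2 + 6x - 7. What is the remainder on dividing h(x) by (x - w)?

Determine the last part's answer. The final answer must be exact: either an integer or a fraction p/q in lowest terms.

Part I: 12327 = 3 * 7 * 587; sigma = (1 + 3) * (1 + 7) * (1 + 587) = 4 * 8 * 588 = 18816; answer 18816
Part II: Y1 = 18816; w = -20; remainder = value at the root: 6*(-20)^3 + 3*(-20)^2 + 6*(-20)^1 - 7 = (-48000) + (1200) + (-120) + (-7) = -46927; answer -46927

-46927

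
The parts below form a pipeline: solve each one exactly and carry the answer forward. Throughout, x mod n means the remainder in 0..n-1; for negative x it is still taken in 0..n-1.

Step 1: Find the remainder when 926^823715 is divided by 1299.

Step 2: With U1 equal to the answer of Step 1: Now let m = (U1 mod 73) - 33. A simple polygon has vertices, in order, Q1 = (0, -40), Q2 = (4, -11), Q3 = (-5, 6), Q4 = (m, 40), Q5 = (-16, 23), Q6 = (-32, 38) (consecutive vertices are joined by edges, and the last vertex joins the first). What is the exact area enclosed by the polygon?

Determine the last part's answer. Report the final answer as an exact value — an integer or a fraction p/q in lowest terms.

810

Step 1: squarings mod 1299: 926^1=926, 926^2=136, 926^4=310, 926^8=1273, 926^16=676, 926^32=1027, 926^64=1240, 926^128=883, 926^256=289, 926^512=385, 926^1024=139, 926^2048=1135, 926^4096=916, 926^8192=1201, 926^16384=511, 926^32768=22, 926^65536=484, 926^131072=436, 926^262144=442, 926^524288=514; 926^823715 = 926^1 * 926^2 * 926^32 * 926^128 * 926^256 * 926^4096 * 926^32768 * 926^262144 * 926^524288 = 596 (mod 1299); answer 596
Step 2: U1 = 596; m = -21; cross terms: (0*-11 - 4*-40)=160, (4*6 - -5*-11)=-31, (-5*40 - -21*6)=-74, (-21*23 - -16*40)=157, (-16*38 - -32*23)=128, (-32*-40 - 0*38)=1280; twice the area = |1620| = 1620; area = 810; answer 810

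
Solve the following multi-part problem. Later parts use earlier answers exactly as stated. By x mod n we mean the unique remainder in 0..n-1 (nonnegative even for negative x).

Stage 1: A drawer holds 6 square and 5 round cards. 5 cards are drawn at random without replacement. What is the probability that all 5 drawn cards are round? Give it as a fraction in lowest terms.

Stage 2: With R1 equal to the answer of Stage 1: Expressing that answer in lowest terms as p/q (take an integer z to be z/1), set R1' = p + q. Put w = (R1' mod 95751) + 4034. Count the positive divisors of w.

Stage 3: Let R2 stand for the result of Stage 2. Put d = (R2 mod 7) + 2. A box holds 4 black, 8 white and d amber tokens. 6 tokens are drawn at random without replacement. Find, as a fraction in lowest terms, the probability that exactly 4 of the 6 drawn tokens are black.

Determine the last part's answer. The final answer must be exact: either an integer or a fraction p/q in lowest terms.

Stage 1: total draws C(11,5) = 462; favorable C(5,5) = 1; P = 1/462; answer 1/462
Stage 2: R1 = 1/462; threaded value p + q = 463; w = 4497; 4497 = 3 * 1499; number of divisors = (1+1) * (1+1) = 4; answer 4
Stage 3: R2 = 4; d = 6; total draws C(18,6) = 18564; favorable C(4,4)*C(14,2) = 91; P = 1/204; answer 1/204

1/204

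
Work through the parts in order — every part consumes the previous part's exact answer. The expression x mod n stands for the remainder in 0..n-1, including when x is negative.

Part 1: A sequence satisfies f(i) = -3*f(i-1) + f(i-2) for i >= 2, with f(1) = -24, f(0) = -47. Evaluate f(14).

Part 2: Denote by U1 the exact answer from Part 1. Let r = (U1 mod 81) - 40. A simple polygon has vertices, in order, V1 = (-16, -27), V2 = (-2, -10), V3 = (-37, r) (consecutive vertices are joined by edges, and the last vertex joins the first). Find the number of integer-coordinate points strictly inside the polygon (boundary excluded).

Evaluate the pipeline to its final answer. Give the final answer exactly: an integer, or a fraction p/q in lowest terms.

Part 1: f(2) = -3*(-24) + 1*(-47) = 25; iterating: f(2)=25, f(3)=-99, f(4)=322, f(5)=-1065, f(6)=3517, f(7)=-11616, f(8)=38365, f(9)=-126711, f(10)=418498, f(11)=-1382205, f(12)=4565113, f(13)=-15077544, f(14)=49797745; answer 49797745
Part 2: U1 = 49797745; r = 39; cross terms: (-16*-10 - -2*-27)=106, (-2*39 - -37*-10)=-448, (-37*-27 - -16*39)=1623; twice the area = |1281| = 1281; area = 1281/2; boundary points = 1 + 7 + 3 = 11; strictly interior points = area - boundary/2 + 1 = 636; answer 636

636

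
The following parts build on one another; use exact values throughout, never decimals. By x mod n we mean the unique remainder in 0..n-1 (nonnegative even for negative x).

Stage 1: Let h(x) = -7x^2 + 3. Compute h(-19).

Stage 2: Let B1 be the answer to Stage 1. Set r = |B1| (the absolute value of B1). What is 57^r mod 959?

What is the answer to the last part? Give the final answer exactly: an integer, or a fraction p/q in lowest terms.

78

Stage 1: -7*(-19)^2 + 3 = (-2527) + (3) = -2524; answer -2524
Stage 2: B1 = -2524; r = 2524; squarings mod 959: 57^1=57, 57^2=372, 57^4=288, 57^8=470, 57^16=330, 57^32=533, 57^64=225, 57^128=757, 57^256=526, 57^512=484, 57^1024=260, 57^2048=470; 57^2524 = 57^4 * 57^8 * 57^16 * 57^64 * 57^128 * 57^256 * 57^2048 = 78 (mod 959); answer 78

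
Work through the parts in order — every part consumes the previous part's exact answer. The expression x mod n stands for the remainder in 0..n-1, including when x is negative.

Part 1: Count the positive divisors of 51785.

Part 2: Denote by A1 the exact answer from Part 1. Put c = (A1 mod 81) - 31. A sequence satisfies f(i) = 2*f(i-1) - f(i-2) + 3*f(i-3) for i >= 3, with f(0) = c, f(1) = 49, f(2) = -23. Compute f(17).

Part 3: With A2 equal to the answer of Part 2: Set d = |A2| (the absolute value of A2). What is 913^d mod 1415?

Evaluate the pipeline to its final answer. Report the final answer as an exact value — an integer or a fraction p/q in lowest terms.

Part 1: 51785 = 5 * 10357; number of divisors = (1+1) * (1+1) = 4; answer 4
Part 2: A1 = 4; c = -27; f(3) = 2*(-23) - 1*(49) + 3*(-27) = -176; iterating: f(3)=-176, f(4)=-182, f(5)=-257, f(6)=-860, f(7)=-2009, f(8)=-3929, f(9)=-8429, f(10)=-18956, f(11)=-41270, f(12)=-88871, f(13)=-193340, f(14)=-421619, f(15)=-916511, f(16)=-1991423, f(17)=-4331192; answer -4331192
Part 3: A2 = -4331192; d = 4331192; squarings mod 1415: 913^1=913, 913^2=134, 913^4=976, 913^8=281, 913^16=1136, 913^32=16, 913^64=256, 913^128=446, 913^256=816, 913^512=806, 913^1024=151, 913^2048=161, 913^4096=451, 913^8192=1056, 913^16384=116, 913^32768=721, 913^65536=536, 913^131072=51, 913^262144=1186, 913^524288=86, 913^1048576=321, 913^2097152=1161, 913^4194304=841; 913^4331192 = 913^8 * 913^16 * 913^32 * 913^128 * 913^512 * 913^1024 * 913^4096 * 913^131072 * 913^4194304 = 1196 (mod 1415); answer 1196

1196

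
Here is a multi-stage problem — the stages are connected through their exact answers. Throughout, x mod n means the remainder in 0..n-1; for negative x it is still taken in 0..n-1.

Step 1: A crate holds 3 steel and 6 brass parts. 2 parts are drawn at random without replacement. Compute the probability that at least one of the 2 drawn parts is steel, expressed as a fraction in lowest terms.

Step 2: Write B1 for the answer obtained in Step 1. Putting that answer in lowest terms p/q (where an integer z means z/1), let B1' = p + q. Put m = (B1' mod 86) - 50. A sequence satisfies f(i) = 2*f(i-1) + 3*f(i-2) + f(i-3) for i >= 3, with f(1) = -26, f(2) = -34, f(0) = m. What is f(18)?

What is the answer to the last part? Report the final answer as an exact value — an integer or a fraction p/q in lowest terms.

-3409271906

Step 1: total draws C(9,2) = 36; complement C(6,2) = 15; favorable 36 - 15 = 21; P = 7/12; answer 7/12
Step 2: B1 = 7/12; threaded value p + q = 19; m = -31; f(3) = 2*(-34) + 3*(-26) + 1*(-31) = -177; iterating: f(3)=-177, f(4)=-482, f(5)=-1529, f(6)=-4681, f(7)=-14431, f(8)=-44434, f(9)=-136842, f(10)=-421417, f(11)=-1297794, f(12)=-3996681, f(13)=-12308161, f(14)=-37904159, f(15)=-116729482, f(16)=-359479602, f(17)=-1107051809, f(18)=-3409271906; answer -3409271906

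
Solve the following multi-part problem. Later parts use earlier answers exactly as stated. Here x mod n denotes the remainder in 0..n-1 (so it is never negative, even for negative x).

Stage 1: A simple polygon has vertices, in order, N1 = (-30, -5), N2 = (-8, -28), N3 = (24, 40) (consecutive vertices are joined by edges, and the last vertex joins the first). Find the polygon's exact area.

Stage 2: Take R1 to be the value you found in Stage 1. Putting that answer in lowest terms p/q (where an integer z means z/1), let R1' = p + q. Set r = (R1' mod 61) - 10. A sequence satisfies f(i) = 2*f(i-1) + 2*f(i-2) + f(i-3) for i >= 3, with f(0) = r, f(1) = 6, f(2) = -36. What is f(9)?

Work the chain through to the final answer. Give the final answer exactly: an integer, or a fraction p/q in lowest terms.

Stage 1: cross terms: (-30*-28 - -8*-5)=800, (-8*40 - 24*-28)=352, (24*-5 - -30*40)=1080; twice the area = |2232| = 2232; area = 1116; answer 1116
Stage 2: R1 = 1116; threaded value p + q = 1117; r = 9; f(3) = 2*(-36) + 2*(6) + 1*(9) = -51; iterating: f(3)=-51, f(4)=-168, f(5)=-474, f(6)=-1335, f(7)=-3786, f(8)=-10716, f(9)=-30339; answer -30339

-30339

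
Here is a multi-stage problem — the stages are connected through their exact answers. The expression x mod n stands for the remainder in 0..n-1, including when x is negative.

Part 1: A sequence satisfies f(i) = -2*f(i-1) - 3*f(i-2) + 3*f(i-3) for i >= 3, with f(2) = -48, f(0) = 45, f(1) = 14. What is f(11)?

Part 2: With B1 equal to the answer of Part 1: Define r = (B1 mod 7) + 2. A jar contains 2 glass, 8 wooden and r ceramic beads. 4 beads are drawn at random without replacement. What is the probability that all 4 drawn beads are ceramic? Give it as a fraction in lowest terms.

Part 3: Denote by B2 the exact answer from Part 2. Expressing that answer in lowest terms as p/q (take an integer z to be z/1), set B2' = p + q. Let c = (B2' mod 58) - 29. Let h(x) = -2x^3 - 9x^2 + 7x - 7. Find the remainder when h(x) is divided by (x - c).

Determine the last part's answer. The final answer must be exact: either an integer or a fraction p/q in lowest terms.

2775

Part 1: f(3) = -2*(-48) - 3*(14) + 3*(45) = 189; iterating: f(3)=189, f(4)=-192, f(5)=-327, f(6)=1797, f(7)=-3189, f(8)=6, f(9)=14946, f(10)=-39477, f(11)=34134; answer 34134
Part 2: B1 = 34134; r = 4; total draws C(14,4) = 1001; favorable C(4,4) = 1; P = 1/1001; answer 1/1001
Part 3: B2 = 1/1001; threaded value p + q = 1002; c = -13; remainder = value at the root: -2*(-13)^3 - 9*(-13)^2 + 7*(-13)^1 - 7 = (4394) + (-1521) + (-91) + (-7) = 2775; answer 2775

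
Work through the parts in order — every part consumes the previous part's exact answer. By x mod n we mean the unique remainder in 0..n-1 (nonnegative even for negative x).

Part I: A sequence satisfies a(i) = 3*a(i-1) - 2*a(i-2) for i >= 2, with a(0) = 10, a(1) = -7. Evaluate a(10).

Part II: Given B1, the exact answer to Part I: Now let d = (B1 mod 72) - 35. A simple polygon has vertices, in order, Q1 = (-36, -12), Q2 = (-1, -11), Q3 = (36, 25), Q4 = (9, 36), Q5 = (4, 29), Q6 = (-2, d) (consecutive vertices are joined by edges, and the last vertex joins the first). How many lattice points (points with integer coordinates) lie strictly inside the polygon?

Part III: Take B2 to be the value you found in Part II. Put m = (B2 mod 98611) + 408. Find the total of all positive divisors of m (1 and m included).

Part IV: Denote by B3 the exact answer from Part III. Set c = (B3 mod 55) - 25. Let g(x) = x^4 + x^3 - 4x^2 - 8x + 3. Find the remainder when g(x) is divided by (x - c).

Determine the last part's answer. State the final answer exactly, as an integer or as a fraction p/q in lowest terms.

613

Part I: a(2) = 3*(-7) - 2*(10) = -41; iterating: a(2)=-41, a(3)=-109, a(4)=-245, a(5)=-517, a(6)=-1061, a(7)=-2149, a(8)=-4325, a(9)=-8677, a(10)=-17381; answer -17381
Part II: B1 = -17381; d = 8; cross terms: (-36*-11 - -1*-12)=384, (-1*25 - 36*-11)=371, (36*36 - 9*25)=1071, (9*29 - 4*36)=117, (4*8 - -2*29)=90, (-2*-12 - -36*8)=312; twice the area = |2345| = 2345; area = 2345/2; boundary points = 1 + 1 + 1 + 1 + 3 + 2 = 9; strictly interior points = area - boundary/2 + 1 = 1169; answer 1169
Part III: B2 = 1169; m = 1577; 1577 = 19 * 83; sigma = (1 + 19) * (1 + 83) = 20 * 84 = 1680; answer 1680
Part IV: B3 = 1680; c = 5; remainder = value at the root: 1*(5)^4 + 1*(5)^3 - 4*(5)^2 - 8*(5)^1 + 3 = (625) + (125) + (-100) + (-40) + (3) = 613; answer 613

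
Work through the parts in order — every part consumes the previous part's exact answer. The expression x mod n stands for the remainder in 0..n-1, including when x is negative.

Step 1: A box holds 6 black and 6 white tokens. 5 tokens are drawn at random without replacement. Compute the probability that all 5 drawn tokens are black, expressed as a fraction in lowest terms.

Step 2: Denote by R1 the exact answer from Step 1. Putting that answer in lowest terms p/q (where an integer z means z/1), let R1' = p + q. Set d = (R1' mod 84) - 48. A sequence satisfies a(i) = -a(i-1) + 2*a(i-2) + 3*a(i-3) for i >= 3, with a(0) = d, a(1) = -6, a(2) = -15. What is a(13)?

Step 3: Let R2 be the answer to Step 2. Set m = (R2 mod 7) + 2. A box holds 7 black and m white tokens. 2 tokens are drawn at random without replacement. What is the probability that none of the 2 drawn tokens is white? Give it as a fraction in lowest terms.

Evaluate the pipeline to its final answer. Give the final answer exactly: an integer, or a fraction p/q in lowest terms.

7/12

Step 1: total draws C(12,5) = 792; favorable C(6,5) = 6; P = 1/132; answer 1/132
Step 2: R1 = 1/132; threaded value p + q = 133; d = 1; a(3) = -1*(-15) + 2*(-6) + 3*(1) = 6; iterating: a(3)=6, a(4)=-54, a(5)=21, a(6)=-111, a(7)=-9, a(8)=-150, a(9)=-201, a(10)=-126, a(11)=-726, a(12)=-129, a(13)=-1701; answer -1701
Step 3: R2 = -1701; m = 2; total draws C(9,2) = 36; favorable C(7,2) = 21; P = 7/12; answer 7/12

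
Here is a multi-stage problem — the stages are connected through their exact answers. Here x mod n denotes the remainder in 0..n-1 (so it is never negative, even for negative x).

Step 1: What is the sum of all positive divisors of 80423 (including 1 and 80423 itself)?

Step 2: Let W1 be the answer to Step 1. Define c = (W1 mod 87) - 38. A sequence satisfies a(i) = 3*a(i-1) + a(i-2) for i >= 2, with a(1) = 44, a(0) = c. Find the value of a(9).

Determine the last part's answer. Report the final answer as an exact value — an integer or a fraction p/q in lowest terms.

609950

Step 1: 80423 = 7 * 11489; sigma = (1 + 7) * (1 + 11489) = 8 * 11490 = 91920; answer 91920
Step 2: W1 = 91920; c = 10; a(2) = 3*(44) + 1*(10) = 142; iterating: a(2)=142, a(3)=470, a(4)=1552, a(5)=5126, a(6)=16930, a(7)=55916, a(8)=184678, a(9)=609950; answer 609950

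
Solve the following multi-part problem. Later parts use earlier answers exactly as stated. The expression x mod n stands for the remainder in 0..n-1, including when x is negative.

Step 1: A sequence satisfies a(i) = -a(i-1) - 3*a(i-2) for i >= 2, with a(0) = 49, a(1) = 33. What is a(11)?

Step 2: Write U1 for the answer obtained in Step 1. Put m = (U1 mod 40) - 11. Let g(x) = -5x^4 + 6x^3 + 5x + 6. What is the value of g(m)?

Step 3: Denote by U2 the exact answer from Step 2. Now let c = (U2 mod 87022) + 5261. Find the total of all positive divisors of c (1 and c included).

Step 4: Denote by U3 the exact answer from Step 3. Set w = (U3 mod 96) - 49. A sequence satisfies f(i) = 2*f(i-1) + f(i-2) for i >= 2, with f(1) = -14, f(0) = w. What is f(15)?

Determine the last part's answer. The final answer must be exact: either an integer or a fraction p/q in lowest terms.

Step 1: a(2) = -1*(33) - 3*(49) = -180; iterating: a(2)=-180, a(3)=81, a(4)=459, a(5)=-702, a(6)=-675, a(7)=2781, a(8)=-756, a(9)=-7587, a(10)=9855, a(11)=12906; answer 12906
Step 2: U1 = 12906; m = 15; -5*(15)^4 + 6*(15)^3 + 5*(15)^1 + 6 = (-253125) + (20250) + (75) + (6) = -232794; answer -232794
Step 3: U2 = -232794; c = 33533; 33533 is prime, so its only divisors are 1 and 33533; sigma = 1 + 33533 = 33534; answer 33534
Step 4: U3 = 33534; w = -19; f(2) = 2*(-14) + 1*(-19) = -47; iterating: f(2)=-47, f(3)=-108, f(4)=-263, f(5)=-634, f(6)=-1531, f(7)=-3696, f(8)=-8923, f(9)=-21542, f(10)=-52007, f(11)=-125556, f(12)=-303119, f(13)=-731794, f(14)=-1766707, f(15)=-4265208; answer -4265208

-4265208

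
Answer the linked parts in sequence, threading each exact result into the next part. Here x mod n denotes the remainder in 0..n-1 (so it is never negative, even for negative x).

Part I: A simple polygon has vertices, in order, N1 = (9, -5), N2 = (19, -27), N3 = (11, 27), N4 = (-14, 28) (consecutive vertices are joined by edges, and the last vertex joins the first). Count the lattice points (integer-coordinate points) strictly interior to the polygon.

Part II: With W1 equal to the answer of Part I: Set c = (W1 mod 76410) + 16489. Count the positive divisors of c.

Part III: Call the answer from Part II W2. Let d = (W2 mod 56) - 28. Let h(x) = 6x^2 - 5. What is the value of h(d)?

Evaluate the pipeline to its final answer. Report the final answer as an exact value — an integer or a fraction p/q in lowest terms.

859

Part I: cross terms: (9*-27 - 19*-5)=-148, (19*27 - 11*-27)=810, (11*28 - -14*27)=686, (-14*-5 - 9*28)=-182; twice the area = |1166| = 1166; area = 583; boundary points = 2 + 2 + 1 + 1 = 6; strictly interior points = area - boundary/2 + 1 = 581; answer 581
Part II: W1 = 581; c = 17070; 17070 = 2 * 3 * 5 * 569; number of divisors = (1+1) * (1+1) * (1+1) * (1+1) = 16; answer 16
Part III: W2 = 16; d = -12; 6*(-12)^2 - 5 = (864) + (-5) = 859; answer 859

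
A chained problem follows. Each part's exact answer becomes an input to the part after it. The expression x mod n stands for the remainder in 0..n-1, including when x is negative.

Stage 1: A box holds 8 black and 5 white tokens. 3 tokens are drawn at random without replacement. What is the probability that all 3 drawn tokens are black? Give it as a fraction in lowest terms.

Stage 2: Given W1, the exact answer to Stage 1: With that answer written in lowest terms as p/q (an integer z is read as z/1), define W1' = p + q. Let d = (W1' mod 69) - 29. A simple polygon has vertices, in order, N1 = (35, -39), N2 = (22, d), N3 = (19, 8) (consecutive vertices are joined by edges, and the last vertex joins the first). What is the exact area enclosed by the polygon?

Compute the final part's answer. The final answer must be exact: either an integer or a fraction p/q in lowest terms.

Stage 1: total draws C(13,3) = 286; favorable C(8,3) = 56; P = 28/143; answer 28/143
Stage 2: W1 = 28/143; threaded value p + q = 171; d = 4; cross terms: (35*4 - 22*-39)=998, (22*8 - 19*4)=100, (19*-39 - 35*8)=-1021; twice the area = |77| = 77; area = 77/2; answer 77/2

77/2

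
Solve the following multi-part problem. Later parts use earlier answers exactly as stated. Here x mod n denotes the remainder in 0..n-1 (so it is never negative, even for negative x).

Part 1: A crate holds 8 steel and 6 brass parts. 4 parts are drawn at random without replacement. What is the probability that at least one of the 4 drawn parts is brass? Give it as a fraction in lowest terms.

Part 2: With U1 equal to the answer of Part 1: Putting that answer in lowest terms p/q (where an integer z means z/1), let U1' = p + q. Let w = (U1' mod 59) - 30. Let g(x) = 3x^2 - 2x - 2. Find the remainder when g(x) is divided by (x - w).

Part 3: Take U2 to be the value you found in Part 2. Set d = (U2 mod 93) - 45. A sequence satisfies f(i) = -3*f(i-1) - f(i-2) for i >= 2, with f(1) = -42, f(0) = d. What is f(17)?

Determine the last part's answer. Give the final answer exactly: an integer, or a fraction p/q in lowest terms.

-137140731

Part 1: total draws C(14,4) = 1001; complement C(8,4) = 70; favorable 1001 - 70 = 931; P = 133/143; answer 133/143
Part 2: U1 = 133/143; threaded value p + q = 276; w = 10; remainder = value at the root: 3*(10)^2 - 2*(10)^1 - 2 = (300) + (-20) + (-2) = 278; answer 278
Part 3: U2 = 278; d = 47; f(2) = -3*(-42) - 1*(47) = 79; iterating: f(2)=79, f(3)=-195, f(4)=506, f(5)=-1323, f(6)=3463, f(7)=-9066, f(8)=23735, f(9)=-62139, f(10)=162682, f(11)=-425907, f(12)=1115039, f(13)=-2919210, f(14)=7642591, f(15)=-20008563, f(16)=52383098, f(17)=-137140731; answer -137140731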